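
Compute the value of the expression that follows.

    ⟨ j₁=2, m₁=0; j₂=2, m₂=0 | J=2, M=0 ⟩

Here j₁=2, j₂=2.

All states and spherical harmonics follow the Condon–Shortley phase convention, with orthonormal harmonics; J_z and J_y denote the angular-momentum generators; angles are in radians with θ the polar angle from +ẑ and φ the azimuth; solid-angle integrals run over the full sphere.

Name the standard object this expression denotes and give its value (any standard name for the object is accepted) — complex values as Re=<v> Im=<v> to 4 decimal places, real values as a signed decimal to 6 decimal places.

Clebsch–Gordan coefficient, −√(2/7) ≈ -0.534522

This is a Clebsch–Gordan (vector-coupling) coefficient.
j₁+j₂−J=2  J+j₁−j₂=2  J−j₁+j₂=2  j₁+j₂+J+1=7
(j₁±m₁, j₂±m₂, J±M) = (2,2,2,2,2,2)
P² = 32/63
sum k=0..2:
  [0] +1/8 = 1/8
  [1] −1/1 = -1
  [2] +1/8 = 1/8
S = -3/4
C² = P²·S² = 2/7 ; C = -0.534522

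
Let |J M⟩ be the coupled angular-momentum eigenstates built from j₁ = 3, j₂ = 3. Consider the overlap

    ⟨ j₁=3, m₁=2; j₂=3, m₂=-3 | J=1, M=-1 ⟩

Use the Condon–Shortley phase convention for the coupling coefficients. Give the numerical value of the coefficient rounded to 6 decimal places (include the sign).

+0.327327  (= +√(3/28))

triangle: 5!·1!·1!/8! = 120/40320
(j±m)!: 5!·1!·0!·6!·0!·2! = 172800
prefactor² = (2J+1)·Δ·N² = 10800/7
  k=0: +1/(0!·5!·1!·0!·0!·1!) = 1/120
Σ = 1/120  ⇒  CG² = 10800/7·(1/120)² = 3/28
CG = +√(3/28) = +0.327327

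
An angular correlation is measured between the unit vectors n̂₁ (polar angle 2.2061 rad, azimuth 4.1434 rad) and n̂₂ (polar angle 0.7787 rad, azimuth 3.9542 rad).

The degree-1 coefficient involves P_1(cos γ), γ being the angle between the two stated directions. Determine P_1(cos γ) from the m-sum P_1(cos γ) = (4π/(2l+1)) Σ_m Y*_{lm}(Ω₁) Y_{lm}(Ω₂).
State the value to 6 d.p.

Expand P_1 via completeness: Σ_{m} conj(Y_{1,m}) at Ω₁ times Y_{1,m} at Ω₂ —
  [-1]  conj(Y_{1,-1})(Ω₁) = -0.149827-0.234272i ; Y_{1,-1}(Ω₂) = -0.166854+0.176191i ; Δ = +0.066276+0.012691i
  [+0]  conj(Y_{1,0})(Ω₁) = -0.289947-0.000000i ; Y_{1,0}(Ω₂) = +0.347801+0.000000i ; Δ = -0.100844-0.000000i
  [+1]  conj(Y_{1,1})(Ω₁) = +0.149827-0.234272i ; Y_{1,1}(Ω₂) = +0.166854+0.176191i ; Δ = +0.066276-0.012691i
Total Σ_m = +0.031708+0.000000i. Multiply by 4.188790: +0.132817+0.000000i. P_1(cos γ) = 0.132817

0.132817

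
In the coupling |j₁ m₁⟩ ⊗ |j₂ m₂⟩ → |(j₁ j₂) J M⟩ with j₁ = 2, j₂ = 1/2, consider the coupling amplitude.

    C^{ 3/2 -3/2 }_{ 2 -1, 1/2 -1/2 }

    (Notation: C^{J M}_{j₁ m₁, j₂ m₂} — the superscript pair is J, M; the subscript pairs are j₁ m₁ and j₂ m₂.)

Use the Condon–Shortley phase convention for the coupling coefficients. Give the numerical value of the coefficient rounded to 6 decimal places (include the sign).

+0.447214

triangle: 1!×3!×0!/5! = 6/120
(j±m)!: 1!×3!×0!×1!×0!×3! = 36
prefactor² = (2J+1)×Δ×N² = 36/5
  k=0: +1/(0!×1!×3!×0!×0!×0!) = 1/6
Σ = 1/6  ⇒  CG² = 36/5×(1/6)² = 1/5
CG = +√(1/5) = +0.447214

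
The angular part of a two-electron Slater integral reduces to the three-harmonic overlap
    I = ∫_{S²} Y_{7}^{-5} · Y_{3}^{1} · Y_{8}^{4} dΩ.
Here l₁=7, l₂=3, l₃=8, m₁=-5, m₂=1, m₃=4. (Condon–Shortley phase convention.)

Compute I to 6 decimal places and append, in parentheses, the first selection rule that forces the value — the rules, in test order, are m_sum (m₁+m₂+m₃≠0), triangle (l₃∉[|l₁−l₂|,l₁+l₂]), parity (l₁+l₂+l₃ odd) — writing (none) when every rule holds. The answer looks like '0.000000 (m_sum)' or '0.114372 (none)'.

-0.170870 (none)

Rules hold: Σm=0, L=18 even, 4≤8≤10.
N = 15·7·17 = 1785
Δ = 2!·12!·4!/19! = 1/5290740
Racah Σ t=0..2: t=0:+1/7257600 t=1:−1/2073600 t=2:+1/7257600 = -1/4838400
⇒ 3j(7 3 8; 0 0 0)² = 252/20995, sgn -1
Racah Σ t=0..2: t=0:+1/22992076800 t=1:−1/239500800 t=2:+1/58060800 = 43/3284582400
⇒ 3j(7 3 8; -5 1 4)² = 12943/755820, sgn +1
4πI² = N·(3j₀)²·(3jₘ)² = 1902621/5185765
I = -1·√(0.366893/4π) = -0.17086960
No selection rule forces the value: the integral is nonzero (none).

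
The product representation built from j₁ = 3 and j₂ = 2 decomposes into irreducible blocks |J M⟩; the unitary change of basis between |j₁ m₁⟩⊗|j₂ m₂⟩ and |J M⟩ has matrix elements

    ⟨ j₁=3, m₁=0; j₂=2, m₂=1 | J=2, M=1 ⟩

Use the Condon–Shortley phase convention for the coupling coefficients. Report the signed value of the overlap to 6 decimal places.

√[5·3!3!1!/8! · 3!3!3!1!3!1!] = √(81/14)
  +(−1)^2/∏(2,1,1,1,2,0)! = 1/4  (running 1/4)
  +(−1)^3/∏(3,0,0,0,3,1)! = -1/36  (running 2/9)
⟨..|..⟩ = √(81/14)·(2/9) = +0.534522

+0.534522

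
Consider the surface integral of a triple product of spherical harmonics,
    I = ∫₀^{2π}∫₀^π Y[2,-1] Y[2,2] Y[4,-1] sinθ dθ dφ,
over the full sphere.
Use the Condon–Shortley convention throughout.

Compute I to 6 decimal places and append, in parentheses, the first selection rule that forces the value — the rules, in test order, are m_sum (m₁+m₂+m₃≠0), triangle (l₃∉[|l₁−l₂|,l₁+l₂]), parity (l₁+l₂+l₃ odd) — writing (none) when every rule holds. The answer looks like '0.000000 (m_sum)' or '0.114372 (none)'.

-0.090112 (none)

Checks pass: Σm=0; 8 even; l₃=4∈[0,4].
(2·2+1)(2·2+1)(2·4+1) = 225
Δ: 0! 4! 4! / 9! → 1/630
sum: t=0:+1/16 = 1/16
3j²(2 2 4; 0 0 0) = Δ·Π!·Σ² = 2/35  (sign +1)
sum: t=0:+1/144 = 1/144
3j²(2 2 4; -1 2 -1) = Δ·Π!·Σ² = 1/126  (sign -1)
combine: 4πI² = 225·2/35·1/126 = 5/49
take √, sign -1: I = -0.09011188
No selection rule forces the value: the integral is nonzero (none).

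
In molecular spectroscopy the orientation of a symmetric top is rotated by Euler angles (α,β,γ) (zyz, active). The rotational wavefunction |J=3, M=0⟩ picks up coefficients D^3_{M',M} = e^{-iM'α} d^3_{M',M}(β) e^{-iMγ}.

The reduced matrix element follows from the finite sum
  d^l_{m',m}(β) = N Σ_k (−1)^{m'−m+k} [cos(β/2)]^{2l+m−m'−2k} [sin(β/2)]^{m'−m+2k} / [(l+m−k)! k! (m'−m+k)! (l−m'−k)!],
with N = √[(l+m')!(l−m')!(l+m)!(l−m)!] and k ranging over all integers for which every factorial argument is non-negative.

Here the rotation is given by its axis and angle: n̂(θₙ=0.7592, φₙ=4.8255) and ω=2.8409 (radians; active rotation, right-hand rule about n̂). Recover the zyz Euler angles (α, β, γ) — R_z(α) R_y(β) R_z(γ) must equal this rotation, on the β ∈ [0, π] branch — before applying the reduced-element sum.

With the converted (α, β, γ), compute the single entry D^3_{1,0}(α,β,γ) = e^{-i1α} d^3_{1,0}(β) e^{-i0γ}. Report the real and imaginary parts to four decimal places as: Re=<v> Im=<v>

Axis–angle → zyz. n̂ = (sinθₙcosφₙ, sinθₙsinφₙ, cosθₙ) = (+0.077693, -0.683943, +0.725387), ω = 2.8409.
R = I cosω + sinω [n̂]ₓ + (1−cosω) n̂n̂ᵀ gives
  R = [-0.943330, -0.318737, -0.092385; +0.110955, -0.040565, -0.992997; +0.312758, -0.946975, +0.073632]
β = atan2(√(R₁₃²+R₂₃²), R₃₃) = 1.497098; α = atan2(R₂₃, R₁₃) mod 2π = 4.619620; γ = atan2(R₃₂, −R₃₁) mod 2π = 4.393397
D^3_{1,0}(4.6196,1.4971,4.3934) = e^{-i·1·4.6196}·d^3_{1,0}(1.4971)·e^{-i·0·4.3934}. Compute d first:
With c≡cos(β/2)=0.732677 and s≡sin(β/2)=0.680576, N=[24·2·6·6]^{1/2}=41.569219
k∈{0,1,2} keeps every argument non-negative
  k=0: (−1)^1·41.5692/(12)·0.7327^5·0.6806^1 = -0.497772
  k=1: (−1)^2·41.5692/(4)·0.7327^3·0.6806^3 = +1.288488
  k=2: (−1)^3·41.5692/(12)·0.7327^1·0.6806^5 = -0.370585
d^3_{1,0}(1.4971) = -0.497772 +1.288488 -0.370585 = +0.420131
Attach z-rotation phases: D = e^{-i(1)(4.6196)}·(+0.420131)·e^{-i(0)(4.3934)} = -0.038919+0.418324i

Re=-0.0389 Im=0.4183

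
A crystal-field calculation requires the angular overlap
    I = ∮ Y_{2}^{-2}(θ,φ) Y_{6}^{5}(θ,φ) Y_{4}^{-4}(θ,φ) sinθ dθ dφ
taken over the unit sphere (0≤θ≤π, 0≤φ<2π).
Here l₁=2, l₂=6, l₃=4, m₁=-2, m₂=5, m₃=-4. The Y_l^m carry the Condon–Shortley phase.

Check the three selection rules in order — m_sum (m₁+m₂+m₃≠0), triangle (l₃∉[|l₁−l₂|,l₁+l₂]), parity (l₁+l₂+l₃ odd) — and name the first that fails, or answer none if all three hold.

m_sum

m₁+m₂+m₃ = -2 + 5 − 4 = -1  ✗
triangle: |2−6|=4 ≤ l₃=4 ≤ 2+6=8
parity: l₁+l₂+l₃ = 12 is even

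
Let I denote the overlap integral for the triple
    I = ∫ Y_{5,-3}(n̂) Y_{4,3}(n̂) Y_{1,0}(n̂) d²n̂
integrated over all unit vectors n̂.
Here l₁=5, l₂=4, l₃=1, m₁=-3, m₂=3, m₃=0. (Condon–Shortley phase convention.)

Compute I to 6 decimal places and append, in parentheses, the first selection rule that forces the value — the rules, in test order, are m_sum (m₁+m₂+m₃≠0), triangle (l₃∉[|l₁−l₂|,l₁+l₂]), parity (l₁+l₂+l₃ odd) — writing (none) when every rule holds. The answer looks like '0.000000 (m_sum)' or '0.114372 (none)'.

-0.196426 (none)

Rules hold: Σm=0, L=10 even, 1≤1≤9.
N = 11·9·3 = 297
Δ = 8!·2!·0!/11! = 1/495
Racah Σ t=4..4: t=4:+1/576 = 1/576
⇒ 3j(5 4 1; 0 0 0)² = 5/99, sgn -1
Racah Σ t=7..7: t=7:−1/5040 = -1/5040
⇒ 3j(5 4 1; -3 3 0)² = 16/495, sgn +1
4πI² = N·(3j₀)²·(3jₘ)² = 16/33
I = -1·√(0.484848/4π) = -0.19642560
No selection rule forces the value: the integral is nonzero (none).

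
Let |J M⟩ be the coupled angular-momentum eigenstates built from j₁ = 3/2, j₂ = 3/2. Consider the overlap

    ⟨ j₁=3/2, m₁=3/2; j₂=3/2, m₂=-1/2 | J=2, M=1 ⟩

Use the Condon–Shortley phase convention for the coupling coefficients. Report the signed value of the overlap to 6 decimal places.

+0.707107  (= +√(1/2))

j₁+j₂−J=1  J+j₁−j₂=2  J−j₁+j₂=2  j₁+j₂+J+1=6
(j₁±m₁, j₂±m₂, J±M) = (3,0,1,2,3,1)
P² = 2
sum k=0..0:
  [0] +1/2 = 1/2
S = 1/2
C² = P²·S² = 1/2 ; C = +0.707107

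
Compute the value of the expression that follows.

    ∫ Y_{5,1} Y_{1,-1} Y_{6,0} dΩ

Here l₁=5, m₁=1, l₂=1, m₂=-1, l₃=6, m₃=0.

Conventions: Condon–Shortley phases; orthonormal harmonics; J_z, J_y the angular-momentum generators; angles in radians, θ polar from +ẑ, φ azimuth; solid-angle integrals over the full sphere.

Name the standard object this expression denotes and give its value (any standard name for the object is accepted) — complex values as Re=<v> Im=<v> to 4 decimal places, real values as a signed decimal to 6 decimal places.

Gaunt coefficient, +0.158246

This is a Gaunt coefficient — the integral of a triple product of spherical harmonics over the sphere.
Checks pass: Σm=0; 12 even; l₃=6∈[4,6].
(2·5+1)(2·1+1)(2·6+1) = 429
Δ: 0! 10! 2! / 13! → 1/858
sum: t=0:+1/14400 = 1/14400
3j²(5 1 6; 0 0 0) = Δ·Π!·Σ² = 6/143  (sign +1)
sum: t=0:+1/34560 = 1/34560
3j²(5 1 6; 1 -1 0) = Δ·Π!·Σ² = 5/286  (sign +1)
combine: 4πI² = 429·6/143·5/286 = 45/143
take √, sign +1: I = 0.15824621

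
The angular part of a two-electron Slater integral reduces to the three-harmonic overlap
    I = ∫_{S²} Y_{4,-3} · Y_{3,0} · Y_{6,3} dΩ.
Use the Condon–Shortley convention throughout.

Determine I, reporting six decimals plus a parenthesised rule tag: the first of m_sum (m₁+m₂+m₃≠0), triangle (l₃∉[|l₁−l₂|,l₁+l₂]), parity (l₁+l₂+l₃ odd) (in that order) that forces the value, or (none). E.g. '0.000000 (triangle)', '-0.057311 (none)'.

l₁+l₂+l₃=13 is odd: 3j(l;000)=0 ⇒ I=0

0.000000 (parity)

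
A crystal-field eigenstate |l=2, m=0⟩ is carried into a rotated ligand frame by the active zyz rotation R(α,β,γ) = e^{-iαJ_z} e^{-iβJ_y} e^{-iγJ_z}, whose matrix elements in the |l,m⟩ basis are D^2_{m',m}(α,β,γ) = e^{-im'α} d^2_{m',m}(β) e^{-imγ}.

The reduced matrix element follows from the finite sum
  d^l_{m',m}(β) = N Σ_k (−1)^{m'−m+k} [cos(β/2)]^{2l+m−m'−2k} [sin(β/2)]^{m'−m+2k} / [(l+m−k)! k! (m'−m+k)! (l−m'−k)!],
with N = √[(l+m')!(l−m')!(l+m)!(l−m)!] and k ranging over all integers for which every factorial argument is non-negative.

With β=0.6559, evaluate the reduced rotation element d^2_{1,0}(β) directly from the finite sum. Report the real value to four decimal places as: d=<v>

d^2_{1,0}(β=0.6559) via the finite sum:
c=cos(0.655900/2)=0.946705, s=sin(0.655900/2)=0.322103; N=√[6·1·2·2]=4.898979
k∈{0,1} keeps every argument non-negative
  k=0: (−1)^1·4.8990/(2)·0.9467^3·0.3221^1 = -0.669443
  k=1: (−1)^2·4.8990/(2)·0.9467^1·0.3221^3 = +0.077495
d^2_{1,0}(0.6559) = -0.669443 +0.077495 = -0.591948

d=-0.5919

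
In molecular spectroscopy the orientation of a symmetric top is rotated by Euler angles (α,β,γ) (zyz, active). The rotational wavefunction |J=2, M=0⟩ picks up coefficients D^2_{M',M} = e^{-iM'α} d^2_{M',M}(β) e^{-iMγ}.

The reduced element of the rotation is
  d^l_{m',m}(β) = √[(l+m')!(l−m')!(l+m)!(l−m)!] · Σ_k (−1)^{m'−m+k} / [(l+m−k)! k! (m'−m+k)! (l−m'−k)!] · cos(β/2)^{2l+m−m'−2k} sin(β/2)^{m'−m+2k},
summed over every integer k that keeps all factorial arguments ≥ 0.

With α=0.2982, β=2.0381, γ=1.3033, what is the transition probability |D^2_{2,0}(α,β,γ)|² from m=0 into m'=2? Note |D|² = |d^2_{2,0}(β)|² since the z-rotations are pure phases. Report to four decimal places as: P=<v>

First d^2_{2,0}(β=2.0381), then the phase factors e^{-i(2)α} and e^{-i(0)γ}:
With c≡cos(β/2)=0.524175 and s≡sin(β/2)=0.851610, N=[24·1·2·2]^{1/2}=9.797959
Admissible k: 0..0 (factorial args all ≥0)
  k=0: (−1)^2·9.7980/(4)·0.5242^2·0.8516^2 = +0.488102
d^2_{2,0}(2.0381) = +0.488102
|D^2_{2,0}|² = |d^2_{2,0}(β)|² = (+0.488102)² = 0.238244 (the z-rotation phases have unit modulus)

P=0.2382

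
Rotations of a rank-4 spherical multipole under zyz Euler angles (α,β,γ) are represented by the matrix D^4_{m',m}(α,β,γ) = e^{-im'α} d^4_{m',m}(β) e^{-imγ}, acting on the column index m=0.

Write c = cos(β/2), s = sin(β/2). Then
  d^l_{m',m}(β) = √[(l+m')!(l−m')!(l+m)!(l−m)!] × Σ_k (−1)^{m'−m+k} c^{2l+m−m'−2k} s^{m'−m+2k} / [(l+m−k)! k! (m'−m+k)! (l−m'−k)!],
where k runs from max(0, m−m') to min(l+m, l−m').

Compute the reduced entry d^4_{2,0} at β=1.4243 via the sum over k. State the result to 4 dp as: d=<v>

d=-0.3292

d^4_{2,0}(β=1.4243) via the finite sum:
With c≡cos(β/2)=0.756959 and s≡sin(β/2)=0.653463, N=[720·2·24·24]^{1/2}=910.735966
The bounds max(0,m−m')=0 and min(l+m,l−m')=2 give 3 terms
  k=0: (−1)^2·910.7360/(96)·0.7570^6·0.6535^2 = +0.762072
  k=1: (−1)^3·910.7360/(36)·0.7570^4·0.6535^4 = -1.514475
  k=2: (−1)^4·910.7360/(96)·0.7570^2·0.6535^6 = +0.423244
d^4_{2,0}(1.4243) = +0.762072 -1.514475 +0.423244 = -0.329159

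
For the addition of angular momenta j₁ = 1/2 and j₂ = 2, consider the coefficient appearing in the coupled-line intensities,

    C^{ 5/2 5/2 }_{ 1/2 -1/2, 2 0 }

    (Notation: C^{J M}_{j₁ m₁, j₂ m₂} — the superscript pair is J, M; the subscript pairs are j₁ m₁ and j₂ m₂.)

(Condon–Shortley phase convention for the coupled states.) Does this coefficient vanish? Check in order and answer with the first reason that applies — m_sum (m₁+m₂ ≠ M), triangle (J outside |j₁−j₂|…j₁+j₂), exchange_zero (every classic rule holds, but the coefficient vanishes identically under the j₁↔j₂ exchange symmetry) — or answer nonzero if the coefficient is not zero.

m_sum

m-sum: m₁+m₂ = -1/2+0 = -1/2, M = 5/2  ✗ ⇒ coefficient is 0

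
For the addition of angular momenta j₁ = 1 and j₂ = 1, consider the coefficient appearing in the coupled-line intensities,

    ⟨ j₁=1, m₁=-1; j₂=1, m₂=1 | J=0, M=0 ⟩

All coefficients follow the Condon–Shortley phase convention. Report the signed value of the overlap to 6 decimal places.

j₁+j₂−J=2  J+j₁−j₂=0  J−j₁+j₂=0  j₁+j₂+J+1=3
(j₁±m₁, j₂±m₂, J±M) = (0,2,2,0,0,0)
P² = 4/3
sum k=2..2:
  [2] +1/2 = 1/2
S = 1/2
C² = P²·S² = 1/3 ; C = +0.577350

+√(1/3) ≈ +0.577350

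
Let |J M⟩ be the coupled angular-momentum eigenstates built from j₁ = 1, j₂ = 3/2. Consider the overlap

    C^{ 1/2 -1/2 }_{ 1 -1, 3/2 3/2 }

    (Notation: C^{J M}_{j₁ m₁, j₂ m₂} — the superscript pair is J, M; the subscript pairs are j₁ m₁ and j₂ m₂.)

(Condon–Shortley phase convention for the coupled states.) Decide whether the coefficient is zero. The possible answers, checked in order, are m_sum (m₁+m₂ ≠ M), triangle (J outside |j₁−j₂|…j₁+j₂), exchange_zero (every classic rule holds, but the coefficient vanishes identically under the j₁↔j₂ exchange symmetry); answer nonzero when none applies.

m_sum

m-sum: m₁+m₂ = -1+3/2 = 1/2, M = -1/2  ✗ ⇒ coefficient is 0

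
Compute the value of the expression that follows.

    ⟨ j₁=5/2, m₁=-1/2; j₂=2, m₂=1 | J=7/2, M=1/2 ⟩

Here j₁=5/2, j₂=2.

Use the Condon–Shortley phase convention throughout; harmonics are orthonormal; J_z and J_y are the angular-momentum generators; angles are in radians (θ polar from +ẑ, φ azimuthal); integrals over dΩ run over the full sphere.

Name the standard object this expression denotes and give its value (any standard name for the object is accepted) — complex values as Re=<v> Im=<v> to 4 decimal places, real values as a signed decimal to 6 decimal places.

This is a Clebsch–Gordan (vector-coupling) coefficient.
√[8·1!4!3!/9! · 2!3!3!1!4!3!] = √(1152/35)
  +(−1)^0/∏(0,1,3,3,1,0)! = 1/36  (running 1/36)
  +(−1)^1/∏(1,0,2,2,2,1)! = -1/8  (running -7/72)
⟨..|..⟩ = √(1152/35)·(-7/72) = -0.557773

Clebsch–Gordan coefficient, −√(14/45) ≈ -0.557773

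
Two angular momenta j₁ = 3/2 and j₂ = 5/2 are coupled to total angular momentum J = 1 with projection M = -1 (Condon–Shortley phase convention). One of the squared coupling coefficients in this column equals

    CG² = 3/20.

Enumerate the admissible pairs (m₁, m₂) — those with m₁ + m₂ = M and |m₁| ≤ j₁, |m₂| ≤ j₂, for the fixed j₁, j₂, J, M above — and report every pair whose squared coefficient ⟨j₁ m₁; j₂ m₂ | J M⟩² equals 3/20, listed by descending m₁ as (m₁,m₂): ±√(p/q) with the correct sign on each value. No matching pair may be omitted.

(-1/2,-1/2): +√(3/20)

Admissible pairs with m₁+m₂ = M = -1: (-3/2,1/2), (-1/2,-1/2), (1/2,-3/2), (3/2,-5/2)
  (m₁,m₂)=(3/2,-5/2): CG² = 1/2, CG = +√(1/2)
  (m₁,m₂)=(1/2,-3/2): CG² = 3/10, CG = −√(3/10)
  (m₁,m₂)=(-1/2,-1/2): CG² = 3/20, CG = +√(3/20)   ← matches the target
  (m₁,m₂)=(-3/2,1/2): CG² = 1/20, CG = −√(1/20)
Pairs with CG² = 3/20: (-1/2,-1/2): +√(3/20)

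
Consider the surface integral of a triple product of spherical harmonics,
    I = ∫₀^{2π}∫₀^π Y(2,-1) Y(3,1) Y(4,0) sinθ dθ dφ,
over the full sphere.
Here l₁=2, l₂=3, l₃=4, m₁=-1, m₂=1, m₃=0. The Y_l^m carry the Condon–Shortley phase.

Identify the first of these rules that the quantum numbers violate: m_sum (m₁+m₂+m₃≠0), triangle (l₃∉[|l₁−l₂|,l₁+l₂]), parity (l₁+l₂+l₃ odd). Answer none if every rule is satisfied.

parity

m₁+m₂+m₃ = -1 + 1 + 0 = 0  ✓
triangle: |2−3|=1 ≤ l₃=4 ≤ 2+3=5  ✓
parity: l₁+l₂+l₃ = 9 is odd  ✗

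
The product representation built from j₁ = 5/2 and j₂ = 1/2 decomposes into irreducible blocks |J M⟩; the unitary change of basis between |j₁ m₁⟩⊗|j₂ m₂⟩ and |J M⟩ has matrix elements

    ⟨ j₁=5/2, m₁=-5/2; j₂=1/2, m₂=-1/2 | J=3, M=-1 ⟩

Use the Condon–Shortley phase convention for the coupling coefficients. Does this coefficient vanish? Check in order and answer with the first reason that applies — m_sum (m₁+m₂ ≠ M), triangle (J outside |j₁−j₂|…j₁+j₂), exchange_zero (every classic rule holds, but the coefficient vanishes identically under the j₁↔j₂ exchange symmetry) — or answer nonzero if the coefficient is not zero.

m_sum

m-sum: m₁+m₂ = -5/2+(-1/2) = -3, M = -1  ✗ ⇒ coefficient is 0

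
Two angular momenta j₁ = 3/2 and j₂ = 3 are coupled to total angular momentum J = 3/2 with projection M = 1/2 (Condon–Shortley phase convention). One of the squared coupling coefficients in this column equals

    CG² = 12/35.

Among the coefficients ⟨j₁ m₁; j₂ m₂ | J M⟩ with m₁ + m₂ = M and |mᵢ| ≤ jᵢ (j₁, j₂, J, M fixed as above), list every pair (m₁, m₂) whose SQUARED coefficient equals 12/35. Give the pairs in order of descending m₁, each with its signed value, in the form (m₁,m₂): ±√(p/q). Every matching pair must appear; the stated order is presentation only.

Admissible pairs with m₁+m₂ = M = 1/2: (-3/2,2), (-1/2,1), (1/2,0), (3/2,-1)
  (m₁,m₂)=(3/2,-1): CG² = 4/35, CG = +√(4/35)
  (m₁,m₂)=(1/2,0): CG² = 9/35, CG = −√(9/35)
  (m₁,m₂)=(-1/2,1): CG² = 12/35, CG = +√(12/35)   ← matches the target
  (m₁,m₂)=(-3/2,2): CG² = 2/7, CG = −√(2/7)
Pairs with CG² = 12/35: (-1/2,1): +√(12/35)

(-1/2,1): +√(12/35)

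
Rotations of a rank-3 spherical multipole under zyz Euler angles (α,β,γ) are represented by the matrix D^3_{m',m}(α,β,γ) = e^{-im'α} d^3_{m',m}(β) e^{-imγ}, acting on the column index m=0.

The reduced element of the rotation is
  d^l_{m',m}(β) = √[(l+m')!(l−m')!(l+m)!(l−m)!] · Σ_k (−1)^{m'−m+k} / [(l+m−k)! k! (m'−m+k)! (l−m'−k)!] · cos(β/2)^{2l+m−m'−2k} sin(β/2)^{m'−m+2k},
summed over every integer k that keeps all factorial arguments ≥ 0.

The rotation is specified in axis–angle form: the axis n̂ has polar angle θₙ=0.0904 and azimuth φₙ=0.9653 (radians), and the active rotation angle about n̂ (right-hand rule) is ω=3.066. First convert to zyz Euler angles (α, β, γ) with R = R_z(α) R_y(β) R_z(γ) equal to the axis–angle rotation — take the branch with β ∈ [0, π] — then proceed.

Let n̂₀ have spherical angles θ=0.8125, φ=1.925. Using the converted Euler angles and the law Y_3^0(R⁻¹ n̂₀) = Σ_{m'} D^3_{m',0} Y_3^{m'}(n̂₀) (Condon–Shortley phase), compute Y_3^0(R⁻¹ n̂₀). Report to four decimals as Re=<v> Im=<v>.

Axis–angle → zyz. n̂ = (sinθₙcosφₙ, sinθₙsinφₙ, cosθₙ) = (+0.051383, +0.074227, +0.995917), ω = 3.0660.
R = I cosω + sinω [n̂]ₓ + (1−cosω) n̂n̂ᵀ gives
  R = [-0.991871, -0.067595, +0.107806; +0.082829, -0.986141, +0.143757; +0.096594, +0.151518, +0.983723]
β = atan2(√(R₁₃²+R₂₃²), R₃₃) = 0.180671; α = atan2(R₂₃, R₁₃) mod 2π = 0.927349; γ = atan2(R₃₂, −R₃₁) mod 2π = 2.138342
Need the full column D^3_{m',0} for m'=−3..3 at α=0.9273, β=0.1807, γ=2.1383.
cos(β/2)=0.995923, sin(β/2)=0.090212
d^3_{-3,0}: single k=3 term ⇒ +0.003243;  D = -0.003036+0.001141i
d^3_{-2,0}: k∈[2..3] ⇒ +0.043853 -0.000360 = +0.043493;  D = -0.012182+0.041752i
d^3_{-1,0}: k∈[1..3] ⇒ +0.306186 -0.007537 +0.000021 = +0.298669;  D = +0.179189+0.238945i
d^3_{0,0}: k∈[0..3] ⇒ +0.975783 -0.072057 +0.000591 -0.000001 = +0.904317;  D = +0.904317+0.000000i
d^3_{1,0}: k∈[0..2] ⇒ -0.306186 +0.007537 -0.000021 = -0.298669;  D = -0.179189+0.238945i
d^3_{2,0}: k∈[0..1] ⇒ +0.043853 -0.000360 = +0.043493;  D = -0.012182-0.041752i
d^3_{3,0}: single k=0 term ⇒ -0.003243;  D = +0.003036+0.001141i
Y_3^{m'}(θ=0.8125,φ=1.925) and Σ D·Y over m':
  (-0.0030+0.0011i)·(+0.1395+0.0777i)  (-0.0122+0.0418i)·(-0.2813+0.2410i)  (+0.1792+0.2389i)·(-0.1110-0.3003i)  (+0.9043+0.0000i)·(-0.1631+0.0000i)  (-0.1792+0.2389i)·(+0.1110-0.3003i)  (-0.0122-0.0418i)·(-0.2813-0.2410i)  (+0.0030+0.0011i)·(-0.1395+0.0777i)
Y_3^0(R⁻¹ n̂) = -0.058055+0.000000i

Re=-0.0581 Im=0.0000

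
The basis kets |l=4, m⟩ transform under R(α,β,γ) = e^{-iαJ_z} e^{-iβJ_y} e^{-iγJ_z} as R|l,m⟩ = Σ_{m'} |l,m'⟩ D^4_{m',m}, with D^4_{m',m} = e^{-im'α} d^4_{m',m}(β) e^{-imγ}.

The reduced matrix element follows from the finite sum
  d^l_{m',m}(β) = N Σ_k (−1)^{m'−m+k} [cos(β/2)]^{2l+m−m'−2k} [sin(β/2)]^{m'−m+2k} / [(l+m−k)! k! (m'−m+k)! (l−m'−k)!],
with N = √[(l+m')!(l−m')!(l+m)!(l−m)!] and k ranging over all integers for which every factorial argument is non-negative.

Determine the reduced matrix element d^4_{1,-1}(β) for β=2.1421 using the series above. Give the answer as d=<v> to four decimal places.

d=0.3770

d^4_{1,-1}(β=2.1421) via the finite sum:
c=cos(2.142100/2)=0.479203, s=sin(2.142100/2)=0.877704; N=√[120·6·6·120]=720.000000
The bounds max(0,m−m')=0 and min(l+m,l−m')=3 give 4 terms
  k=0: (−1)^2·720.0000/(72)·0.4792^6·0.8777^2 = +0.093285
  k=1: (−1)^3·720.0000/(24)·0.4792^4·0.8777^4 = -0.938840
  k=2: (−1)^4·720.0000/(48)·0.4792^2·0.8777^6 = +1.574777
  k=3: (−1)^5·720.0000/(720)·0.4792^0·0.8777^8 = -0.352197
d^4_{1,-1}(2.1421) = +0.093285 -0.938840 +1.574777 -0.352197 = +0.377025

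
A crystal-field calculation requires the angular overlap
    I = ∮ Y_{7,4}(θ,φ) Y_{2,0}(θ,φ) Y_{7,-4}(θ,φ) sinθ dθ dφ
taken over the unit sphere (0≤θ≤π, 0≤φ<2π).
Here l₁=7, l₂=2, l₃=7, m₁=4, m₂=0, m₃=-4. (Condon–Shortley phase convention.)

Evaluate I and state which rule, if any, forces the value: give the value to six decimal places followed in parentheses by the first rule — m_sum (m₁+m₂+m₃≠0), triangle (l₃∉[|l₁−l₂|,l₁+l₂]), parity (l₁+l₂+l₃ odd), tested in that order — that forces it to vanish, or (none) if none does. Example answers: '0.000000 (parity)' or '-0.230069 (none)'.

0.022834 (none)

Checks pass: Σm=0; 16 even; l₃=7∈[5,9].
(2·7+1)(2·2+1)(2·7+1) = 1125
Δ: 2! 12! 2! / 17! → 1/185640
sum: t=0:+1/2419200 t=1:−1/518400 t=2:+1/2419200 = -1/907200
3j²(7 2 7; 0 0 0) = Δ·Π!·Σ² = 56/3315  (sign +1)
sum: t=0:+1/8709120 t=1:−1/7257600 t=2:+1/159667200 = -1/59875200
3j²(7 2 7; 4 0 -4) = Δ·Π!·Σ² = 8/23205  (sign +1)
combine: 4πI² = 1125·56/3315·8/23205 = 320/48841
take √, sign +1: I = 0.02283378
No selection rule forces the value: the integral is nonzero (none).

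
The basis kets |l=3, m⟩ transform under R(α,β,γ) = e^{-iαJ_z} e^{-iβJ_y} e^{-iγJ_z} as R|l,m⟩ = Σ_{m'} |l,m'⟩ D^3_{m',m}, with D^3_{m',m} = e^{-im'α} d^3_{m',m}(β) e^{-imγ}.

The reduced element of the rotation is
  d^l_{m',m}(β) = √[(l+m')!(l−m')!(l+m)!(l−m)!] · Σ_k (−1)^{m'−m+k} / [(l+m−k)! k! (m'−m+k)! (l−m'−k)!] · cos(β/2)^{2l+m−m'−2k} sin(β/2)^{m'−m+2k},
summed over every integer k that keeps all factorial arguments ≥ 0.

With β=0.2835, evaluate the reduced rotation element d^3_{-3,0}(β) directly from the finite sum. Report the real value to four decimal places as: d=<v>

d=0.0122

d^3_{-3,0}(β=0.2835) via the finite sum:
With c≡cos(β/2)=0.989970 and s≡sin(β/2)=0.141276, N=[1·720·6·6]^{1/2}=160.996894
Admissible k: 3..3 (factorial args all ≥0)
  k=3: (−1)^0·160.9969/(36)·0.9900^3·0.1413^3 = +0.012234
d^3_{-3,0}(0.2835) = +0.012234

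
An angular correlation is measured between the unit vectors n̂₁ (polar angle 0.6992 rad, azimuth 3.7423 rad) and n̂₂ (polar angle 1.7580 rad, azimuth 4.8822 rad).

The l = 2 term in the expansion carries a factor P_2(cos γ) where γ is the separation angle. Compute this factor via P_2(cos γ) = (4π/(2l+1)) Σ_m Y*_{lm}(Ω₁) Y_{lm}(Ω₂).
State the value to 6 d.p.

-0.477789

Term-by-term m-sum for l=2 (normalisation 4π/5 = 2.513274):
  [-2]  conj(Y_{2,-2})(Ω₁) = +0.057768+0.149213i ; Y_{2,-2}(Ω₂) = -0.351595+0.124223i ; Δ = -0.038847-0.045287i
  [-1]  conj(Y_{2,-1})(Ω₁) = -0.313928-0.215096i ; Y_{2,-1}(Ω₂) = -0.023874-0.139237i ; Δ = -0.022455+0.048845i
  [+0]  conj(Y_{2,0})(Ω₁) = +0.238851-0.000000i ; Y_{2,0}(Ω₂) = -0.282618+0.000000i ; Δ = -0.067504+0.000000i
  [+1]  conj(Y_{2,1})(Ω₁) = +0.313928-0.215096i ; Y_{2,1}(Ω₂) = +0.023874-0.139237i ; Δ = -0.022455-0.048845i
  [+2]  conj(Y_{2,2})(Ω₁) = +0.057768-0.149213i ; Y_{2,2}(Ω₂) = -0.351595-0.124223i ; Δ = -0.038847+0.045287i
Σ over m = -0.190106+0.000000i; ×(4π/5) → -0.477789+0.000000i. Real part: -0.477789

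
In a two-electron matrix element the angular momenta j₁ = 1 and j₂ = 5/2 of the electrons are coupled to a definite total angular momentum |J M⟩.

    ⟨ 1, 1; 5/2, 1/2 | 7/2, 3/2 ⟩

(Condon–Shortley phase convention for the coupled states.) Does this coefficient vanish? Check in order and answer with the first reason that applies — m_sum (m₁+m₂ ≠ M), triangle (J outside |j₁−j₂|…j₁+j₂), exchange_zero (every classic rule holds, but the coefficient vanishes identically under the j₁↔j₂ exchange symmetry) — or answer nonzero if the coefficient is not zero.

nonzero

m-sum: m₁+m₂ = 1+1/2 = 3/2, M = 3/2  ✓
triangle: |j₁−j₂| = 3/2 ≤ J = 7/2 ≤ j₁+j₂ = 7/2  ✓
exchange: j₁≠j₂ or m₁≠m₂ — the exchange symmetry imposes no constraint here
value check: CG = +√(10/21) = +0.690066 ≠ 0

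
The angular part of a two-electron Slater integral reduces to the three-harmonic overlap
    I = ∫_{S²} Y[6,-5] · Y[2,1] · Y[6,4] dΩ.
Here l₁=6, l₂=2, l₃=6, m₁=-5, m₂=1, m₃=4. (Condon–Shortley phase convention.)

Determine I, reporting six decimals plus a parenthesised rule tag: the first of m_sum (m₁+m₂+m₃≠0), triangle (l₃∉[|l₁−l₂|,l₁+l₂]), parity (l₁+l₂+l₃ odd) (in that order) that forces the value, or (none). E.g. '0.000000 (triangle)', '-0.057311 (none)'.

Checks pass: Σm=0; 14 even; l₃=6∈[4,8].
(2·6+1)(2·2+1)(2·6+1) = 845
Δ: 2! 10! 2! / 15! → 1/90090
sum: t=0:+1/69120 t=1:−1/14400 t=2:+1/69120 = -7/172800
3j²(6 2 6; 0 0 0) = Δ·Π!·Σ² = 14/715  (sign -1)
sum: t=1:−1/7257600 t=2:+1/725760 = 1/806400
3j²(6 2 6; -5 1 4) = Δ·Π!·Σ² = 27/910  (sign +1)
combine: 4πI² = 845·14/715·27/910 = 27/55
take √, sign -1: I = -0.19764945
No selection rule forces the value: the integral is nonzero (none).

-0.197649 (none)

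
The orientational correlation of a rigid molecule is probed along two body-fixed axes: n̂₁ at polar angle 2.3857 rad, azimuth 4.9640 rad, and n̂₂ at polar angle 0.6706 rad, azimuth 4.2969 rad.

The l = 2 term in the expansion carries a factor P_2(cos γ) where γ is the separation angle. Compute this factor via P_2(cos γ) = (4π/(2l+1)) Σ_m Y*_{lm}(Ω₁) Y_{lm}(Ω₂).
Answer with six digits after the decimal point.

-0.417029

Expand P_2 via completeness: Σ_{m} conj(Y_{2,m}) at Ω₁ times Y_{2,m} at Ω₂ —
  m=-2: Y*=-0.159216-0.087647i  Y=-0.100572-0.110185i  product +0.006355+0.026358i
  m=-1: Y*=-0.096001+0.373460i  Y=-0.151823+0.344136i  product -0.113946-0.089737i
  m=+0: Y*=+0.185597-0.000000i  Y=+0.265363+0.000000i  product +0.049251+0.000000i
  m=+1: Y*=+0.096001+0.373460i  Y=+0.151823+0.344136i  product -0.113946+0.089737i
  m=+2: Y*=-0.159216+0.087647i  Y=-0.100572+0.110185i  product +0.006355-0.026358i
Total Σ_m = -0.165930-0.000000i. Multiply by 2.513274: -0.417029-0.000000i. P_2(cos γ) = -0.417029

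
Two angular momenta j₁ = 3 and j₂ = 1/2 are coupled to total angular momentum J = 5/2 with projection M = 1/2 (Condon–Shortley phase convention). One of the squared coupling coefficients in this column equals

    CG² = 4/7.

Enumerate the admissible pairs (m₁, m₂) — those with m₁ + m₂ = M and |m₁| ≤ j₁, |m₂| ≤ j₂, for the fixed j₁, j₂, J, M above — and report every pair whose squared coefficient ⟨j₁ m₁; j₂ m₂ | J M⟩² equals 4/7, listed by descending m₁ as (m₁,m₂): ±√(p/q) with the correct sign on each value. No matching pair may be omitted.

(1,-1/2): +√(4/7)

Admissible pairs with m₁+m₂ = M = 1/2: (0,1/2), (1,-1/2)
  (m₁,m₂)=(1,-1/2): CG² = 4/7, CG = +√(4/7)   ← matches the target
  (m₁,m₂)=(0,1/2): CG² = 3/7, CG = −√(3/7)
Pairs with CG² = 4/7: (1,-1/2): +√(4/7)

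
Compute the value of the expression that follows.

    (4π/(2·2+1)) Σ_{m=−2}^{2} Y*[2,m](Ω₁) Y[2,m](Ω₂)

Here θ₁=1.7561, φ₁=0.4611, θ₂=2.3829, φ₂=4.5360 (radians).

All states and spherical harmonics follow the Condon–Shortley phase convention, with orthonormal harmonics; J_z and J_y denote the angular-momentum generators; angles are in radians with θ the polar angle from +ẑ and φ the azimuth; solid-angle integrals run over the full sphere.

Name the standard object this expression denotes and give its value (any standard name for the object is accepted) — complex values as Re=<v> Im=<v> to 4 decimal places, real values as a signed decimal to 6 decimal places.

This sum is the spherical-harmonic addition theorem: it equals the Legendre polynomial P_l(cos γ) of the angle γ between the two directions.
Term-by-term m-sum for l=2 (normalisation 4π/5 = 2.513274):
  term(m=-2) = -0.01989 - 0.06526j   from Y*(Ω₁)=0.22542 + 0.29738j, Y(Ω₂)=-0.17157 - 0.06317j
  term(m=-1) = -0.03212 + 0.04336j   from Y*(Ω₁)=-0.12529 - 0.06225j, Y(Ω₂)=0.06769 - 0.37974j
  term(m=+0) = -0.05183 + 0.00000j   from Y*(Ω₁)=-0.28327 + 0.00000j, Y(Ω₂)=0.18295 + 0.00000j
  term(m=+1) = -0.03212 - 0.04336j   from Y*(Ω₁)=0.12529 - 0.06225j, Y(Ω₂)=-0.06769 - 0.37974j
  term(m=+2) = -0.01989 + 0.06526j   from Y*(Ω₁)=0.22542 - 0.29738j, Y(Ω₂)=-0.17157 + 0.06317j
Σ over m = -0.15584 + 0.00000j; ×(4π/5) → -0.39166 + 0.00000j. Real part: -0.391665

Legendre polynomial (addition theorem), -0.391665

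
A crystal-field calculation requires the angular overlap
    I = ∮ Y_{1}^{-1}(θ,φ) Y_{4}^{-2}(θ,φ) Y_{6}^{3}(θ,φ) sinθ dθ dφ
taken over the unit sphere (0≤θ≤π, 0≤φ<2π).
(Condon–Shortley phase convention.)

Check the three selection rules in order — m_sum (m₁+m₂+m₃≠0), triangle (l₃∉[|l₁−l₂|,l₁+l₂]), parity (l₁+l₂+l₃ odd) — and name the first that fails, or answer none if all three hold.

m₁+m₂+m₃ = -1 − 2 + 3 = 0  ✓
triangle: need |l₁−l₂| ≤ l₃ ≤ l₁+l₂ = [3,5]; l₃=6 is outside  ✗
parity: l₁+l₂+l₃ = 11 is odd

triangle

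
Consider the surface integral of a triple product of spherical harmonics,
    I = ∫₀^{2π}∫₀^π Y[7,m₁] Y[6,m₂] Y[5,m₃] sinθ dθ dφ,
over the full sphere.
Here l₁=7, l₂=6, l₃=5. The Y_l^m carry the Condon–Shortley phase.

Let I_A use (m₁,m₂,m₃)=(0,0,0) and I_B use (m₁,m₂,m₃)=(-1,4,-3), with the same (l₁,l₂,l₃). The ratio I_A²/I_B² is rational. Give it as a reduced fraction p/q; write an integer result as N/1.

l's match ⇒ only the (l;m) 3-j factors differ between A and B.
A: triangle coeff Δ(7,6,5) = 1/174594420; Σ_t [2,6]: t=2:+1/4147200 t=3:−1/207360 t=4:+1/82944 t=5:−1/207360 t=6:+1/4147200 = 1/345600; (3j)²=420/46189 [(7 6 5; 0 0 0)], sign=-1
B: triangle coeff Δ(7,6,5) = 1/174594420; Σ_t [6,8]: t=6:+1/1658880 t=7:−1/3628800 t=8:+1/116121600 = 13/38707200; (3j)²=39/3553 [(7 6 5; -1 4 -3)], sign=+1
I_A²/I_B² = (420/46189)/(39/3553) = 140/169

140/169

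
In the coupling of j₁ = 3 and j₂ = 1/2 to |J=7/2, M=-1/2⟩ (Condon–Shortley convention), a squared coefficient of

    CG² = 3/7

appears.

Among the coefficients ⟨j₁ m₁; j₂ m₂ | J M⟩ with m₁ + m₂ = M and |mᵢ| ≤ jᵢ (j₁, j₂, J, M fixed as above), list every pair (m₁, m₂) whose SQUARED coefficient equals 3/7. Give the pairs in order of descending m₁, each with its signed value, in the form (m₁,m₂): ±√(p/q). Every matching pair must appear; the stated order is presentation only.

Admissible pairs with m₁+m₂ = M = -1/2: (-1,1/2), (0,-1/2)
  (m₁,m₂)=(0,-1/2): CG² = 4/7, CG = +√(4/7)
  (m₁,m₂)=(-1,1/2): CG² = 3/7, CG = +√(3/7)   ← matches the target
Pairs with CG² = 3/7: (-1,1/2): +√(3/7)

(-1,1/2): +√(3/7)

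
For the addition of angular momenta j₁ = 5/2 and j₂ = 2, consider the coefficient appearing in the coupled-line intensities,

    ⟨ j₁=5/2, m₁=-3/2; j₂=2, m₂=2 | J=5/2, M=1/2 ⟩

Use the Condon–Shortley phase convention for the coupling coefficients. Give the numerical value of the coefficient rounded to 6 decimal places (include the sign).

+0.621059  (= +√(27/70))

triangle: 2!*3!*2!/8! = 24/40320
(j±m)!: 1!*4!*4!*0!*3!*2! = 6912
prefactor² = (2J+1)*Δ*N² = 864/35
  k=2: +1/(2!*0!*2!*2!*1!*0!) = 1/8
Σ = 1/8  ⇒  CG² = 864/35*(1/8)² = 27/70
CG = +√(27/70) = +0.621059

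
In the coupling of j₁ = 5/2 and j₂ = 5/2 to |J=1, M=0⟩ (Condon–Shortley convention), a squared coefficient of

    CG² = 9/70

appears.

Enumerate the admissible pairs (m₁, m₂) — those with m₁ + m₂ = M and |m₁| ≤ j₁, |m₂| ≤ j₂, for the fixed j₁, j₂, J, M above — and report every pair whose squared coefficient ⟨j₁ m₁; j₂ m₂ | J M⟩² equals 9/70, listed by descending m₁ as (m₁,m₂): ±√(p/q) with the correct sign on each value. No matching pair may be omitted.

(3/2,-3/2): −√(9/70); (-3/2,3/2): −√(9/70)

Admissible pairs with m₁+m₂ = M = 0: (-5/2,5/2), (-3/2,3/2), (-1/2,1/2), (1/2,-1/2), (3/2,-3/2), (5/2,-5/2)
  (m₁,m₂)=(5/2,-5/2): CG² = 5/14, CG = +√(5/14)
  (m₁,m₂)=(3/2,-3/2): CG² = 9/70, CG = −√(9/70)   ← matches the target
  (m₁,m₂)=(1/2,-1/2): CG² = 1/70, CG = +√(1/70)
  (m₁,m₂)=(-1/2,1/2): CG² = 1/70, CG = +√(1/70)
  (m₁,m₂)=(-3/2,3/2): CG² = 9/70, CG = −√(9/70)   ← matches the target
  (m₁,m₂)=(-5/2,5/2): CG² = 5/14, CG = +√(5/14)
Pairs with CG² = 9/70: (3/2,-3/2): −√(9/70); (-3/2,3/2): −√(9/70)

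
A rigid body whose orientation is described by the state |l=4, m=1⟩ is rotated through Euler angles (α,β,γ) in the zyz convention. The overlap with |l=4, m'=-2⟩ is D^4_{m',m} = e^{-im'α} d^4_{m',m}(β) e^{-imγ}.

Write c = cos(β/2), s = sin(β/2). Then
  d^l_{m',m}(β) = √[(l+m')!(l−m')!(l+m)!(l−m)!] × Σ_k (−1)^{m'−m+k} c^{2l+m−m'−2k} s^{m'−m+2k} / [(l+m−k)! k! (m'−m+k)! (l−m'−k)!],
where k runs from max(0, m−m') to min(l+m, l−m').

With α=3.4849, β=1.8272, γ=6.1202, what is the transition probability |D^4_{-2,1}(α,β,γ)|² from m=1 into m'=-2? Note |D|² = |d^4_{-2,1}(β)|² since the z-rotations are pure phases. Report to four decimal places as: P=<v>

P=0.1615

Split into d^4_{-2,1}(β=1.8272) × two z-phases.
c=cos(1.827200/2)=0.610900, s=sin(1.827200/2)=0.791708; N=√[2·720·120·6]=1018.233765
k∈{3,4,5} keeps every argument non-negative
  k=3: (−1)^0·1018.2338/(72)·0.6109^5·0.7917^3 = +0.597117
  k=4: (−1)^1·1018.2338/(48)·0.6109^3·0.7917^5 = -1.504323
  k=5: (−1)^2·1018.2338/(240)·0.6109^1·0.7917^7 = +0.505314
d^4_{-2,1}(1.8272) = +0.597117 -1.504323 +0.505314 = -0.401892
|D^4_{-2,1}|² = |d^4_{-2,1}(β)|² = (-0.401892)² = 0.161517 (the z-rotation phases have unit modulus)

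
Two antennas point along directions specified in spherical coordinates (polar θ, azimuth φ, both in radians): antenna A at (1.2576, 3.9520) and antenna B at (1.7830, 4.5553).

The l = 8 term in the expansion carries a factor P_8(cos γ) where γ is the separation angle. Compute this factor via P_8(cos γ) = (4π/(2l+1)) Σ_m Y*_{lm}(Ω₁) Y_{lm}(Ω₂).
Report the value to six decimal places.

Term-by-term m-sum for l=8 (normalisation 4π/17 = 0.739198):
  term(m=-8) = (0.016914, 0.147715)   from Y*(Ω₁)=(0.338964, 0.068737), Y(Ω₂)=(0.132810, 0.408852)
  term(m=-7) = (0.078012, -0.146508)   from Y*(Ω₁)=(-0.367149, 0.256790), Y(Ω₂)=(-0.330100, 0.168167)
  term(m=-6) = (0.011545, -0.005984)   from Y*(Ω₁)=(0.017685, -0.116969), Y(Ω₂)=(0.064609, 0.088937)
  term(m=-5) = (0.108985, 0.013705)   from Y*(Ω₁)=(-0.188756, -0.243032), Y(Ω₂)=(-0.252418, 0.252394)
  term(m=-4) = (-0.001433, -0.001278)   from Y*(Ω₁)=(0.243294, 0.024420), Y(Ω₂)=(-0.006354, -0.004617)
  term(m=-3) = (0.016025, 0.065737)   from Y*(Ω₁)=(0.155179, -0.133481), Y(Ω₂)=(-0.150079, 0.294527)
  term(m=-2) = (0.006038, -0.015838)   from Y*(Ω₁)=(-0.014104, 0.281743), Y(Ω₂)=(-0.057146, -0.018569)
  term(m=-1) = (-0.040199, 0.027697)   from Y*(Ω₁)=(0.106880, 0.112364), Y(Ω₂)=(-0.049246, 0.310911)
  term(m=+0) = (0.021816, 0.000000)   from Y*(Ω₁)=(-0.289988, -0.000000), Y(Ω₂)=(-0.075232, 0.000000)
  term(m=+1) = (-0.040199, -0.027697)   from Y*(Ω₁)=(-0.106880, 0.112364), Y(Ω₂)=(0.049246, 0.310911)
  term(m=+2) = (0.006038, 0.015838)   from Y*(Ω₁)=(-0.014104, -0.281743), Y(Ω₂)=(-0.057146, 0.018569)
  term(m=+3) = (0.016025, -0.065737)   from Y*(Ω₁)=(-0.155179, -0.133481), Y(Ω₂)=(0.150079, 0.294527)
  term(m=+4) = (-0.001433, 0.001278)   from Y*(Ω₁)=(0.243294, -0.024420), Y(Ω₂)=(-0.006354, 0.004617)
  term(m=+5) = (0.108985, -0.013705)   from Y*(Ω₁)=(0.188756, -0.243032), Y(Ω₂)=(0.252418, 0.252394)
  term(m=+6) = (0.011545, 0.005984)   from Y*(Ω₁)=(0.017685, 0.116969), Y(Ω₂)=(0.064609, -0.088937)
  term(m=+7) = (0.078012, 0.146508)   from Y*(Ω₁)=(0.367149, 0.256790), Y(Ω₂)=(0.330100, 0.168167)
  term(m=+8) = (0.016914, -0.147715)   from Y*(Ω₁)=(0.338964, -0.068737), Y(Ω₂)=(0.132810, -0.408852)
Accumulated sum (0.413591, 0.000000); after 4π/(2l+1) scaling, (0.305726, 0.000000) ⇒ P_8 = 0.305726

0.305726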